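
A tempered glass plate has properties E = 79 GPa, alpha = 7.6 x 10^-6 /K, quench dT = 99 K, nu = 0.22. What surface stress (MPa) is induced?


Tempering stress: sigma = E * alpha * dT / (1 - nu)
  E (MPa) = 79 * 1000 = 79000
  Numerator = 79000 * (7.6 x 10^-6) * 99 = 59.4396
  Denominator = 1 - 0.22 = 0.78
  sigma = 59.4396 / 0.78 = 76.2 MPa

76.2 MPa


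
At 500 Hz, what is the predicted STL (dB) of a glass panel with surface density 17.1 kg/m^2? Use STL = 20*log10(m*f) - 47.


Mass law: STL = 20 * log10(m * f) - 47
  m * f = 17.1 * 500 = 8550
  log10(8550) = 3.93197
  STL = 20 * 3.93197 - 47 = 78.6394 - 47 = 31.6 dB

31.6 dB


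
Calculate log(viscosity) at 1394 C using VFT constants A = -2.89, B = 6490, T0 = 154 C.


VFT equation: log(eta) = A + B / (T - T0)
  T - T0 = 1394 - 154 = 1240
  B / (T - T0) = 6490 / 1240 = 5.234
  log(eta) = -2.89 + 5.234 = 2.344

2.344


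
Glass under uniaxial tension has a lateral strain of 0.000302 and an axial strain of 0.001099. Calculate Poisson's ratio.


Poisson's ratio: nu = lateral strain / axial strain
  nu = 0.000302 / 0.001099 = 0.2748

0.2748


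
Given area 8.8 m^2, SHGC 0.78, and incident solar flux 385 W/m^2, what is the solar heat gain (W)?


Solar heat gain: Q = Area * SHGC * Irradiance
  Q = 8.8 * 0.78 * 385 = 2642.6 W

2642.6 W


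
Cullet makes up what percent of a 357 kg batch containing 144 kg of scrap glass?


Cullet ratio = (cullet mass / total batch mass) * 100
  Ratio = 144 / 357 * 100 = 40.34%

40.34%


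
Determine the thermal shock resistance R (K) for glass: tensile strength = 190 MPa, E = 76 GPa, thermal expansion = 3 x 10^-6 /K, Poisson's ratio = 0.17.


Thermal shock resistance: R = sigma * (1 - nu) / (E * alpha)
  Numerator = 190 * (1 - 0.17) = 157.7
  Denominator = 76 * 1000 * (3 x 10^-6) = 0.228
  R = 157.7 / 0.228 = 691.7 K

691.7 K


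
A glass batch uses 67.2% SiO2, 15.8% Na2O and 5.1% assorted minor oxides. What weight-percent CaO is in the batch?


Pieces sum to 100%:
  CaO = 100 - (SiO2 + Na2O + others)
  CaO = 100 - (67.2 + 15.8 + 5.1) = 11.9%

11.9%


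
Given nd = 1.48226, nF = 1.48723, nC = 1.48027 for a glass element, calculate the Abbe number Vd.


Abbe number formula: Vd = (nd - 1) / (nF - nC)
  nd - 1 = 1.48226 - 1 = 0.48226
  nF - nC = 1.48723 - 1.48027 = 0.00696
  Vd = 0.48226 / 0.00696 = 69.29

69.29


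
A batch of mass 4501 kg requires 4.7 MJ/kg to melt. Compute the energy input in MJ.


Total energy = mass * specific energy
  E = 4501 * 4.7 = 21154.7 MJ

21154.7 MJ


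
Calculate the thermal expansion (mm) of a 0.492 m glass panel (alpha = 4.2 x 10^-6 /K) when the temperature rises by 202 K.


Thermal expansion formula: dL = alpha * L0 * dT
  dL = (4.2 x 10^-6) * 0.492 * 202 = 0.00041741 m
Convert to mm: 0.00041741 * 1000 = 0.4174 mm

0.4174 mm


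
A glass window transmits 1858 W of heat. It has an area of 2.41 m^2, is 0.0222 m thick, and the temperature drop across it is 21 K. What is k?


Fourier's law rearranged: k = Q * t / (A * dT)
  Numerator = 1858 * 0.0222 = 41.2476
  Denominator = 2.41 * 21 = 50.61
  k = 41.2476 / 50.61 = 0.815 W/mK

0.815 W/mK


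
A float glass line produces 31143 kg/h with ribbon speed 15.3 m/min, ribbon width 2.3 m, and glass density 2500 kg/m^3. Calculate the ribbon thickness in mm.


Ribbon cross-section from mass balance:
  Volume rate = throughput / density = 31143 / 2500 = 12.4572 m^3/h
  thickness = volume rate / (speed * 60 * width), i.e.
  thickness = throughput / (60 * speed * width * density) * 1000
  thickness = 31143 / (60 * 15.3 * 2.3 * 2500) * 1000 = 5.9 mm

5.9 mm


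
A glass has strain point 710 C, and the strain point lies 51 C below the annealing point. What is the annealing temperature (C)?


T_anneal = T_strain + gap:
  T_anneal = 710 + 51 = 761 C

761 C


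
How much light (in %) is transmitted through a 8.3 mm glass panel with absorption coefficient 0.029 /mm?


Beer-Lambert law: T = exp(-alpha * thickness)
  exponent = -0.029 * 8.3 = -0.2407
  T = exp(-0.2407) = 0.7861
  Percentage = 0.7861 * 100 = 78.61%

78.61%


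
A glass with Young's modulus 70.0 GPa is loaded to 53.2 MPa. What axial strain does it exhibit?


Rearrange E = sigma / epsilon:
  epsilon = sigma / E
  E (MPa) = 70.0 * 1000 = 70000
  epsilon = 53.2 / 70000 = 0.00076

0.00076


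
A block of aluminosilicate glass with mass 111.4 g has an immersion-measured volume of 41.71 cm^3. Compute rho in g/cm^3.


Use the definition of density:
  rho = mass / volume
  rho = 111.4 / 41.71 = 2.671 g/cm^3

2.671 g/cm^3


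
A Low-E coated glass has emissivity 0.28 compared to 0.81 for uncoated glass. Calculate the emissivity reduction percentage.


Percentage reduction = (1 - coated/uncoated) * 100
  Ratio = 0.28 / 0.81 = 0.3457
  Reduction = (1 - 0.3457) * 100 = 65.4%

65.4%


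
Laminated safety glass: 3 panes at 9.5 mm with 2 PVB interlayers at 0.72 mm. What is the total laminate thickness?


Total thickness = glass contribution + PVB contribution
  Glass: 3 * 9.5 = 28.5 mm
  PVB: 2 * 0.72 = 1.44 mm
  Total = 28.5 + 1.44 = 29.94 mm

29.94 mm


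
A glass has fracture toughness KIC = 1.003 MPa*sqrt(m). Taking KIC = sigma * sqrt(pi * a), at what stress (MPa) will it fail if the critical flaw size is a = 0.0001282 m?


Rearrange KIC = sigma * sqrt(pi * a):
  sigma = KIC / sqrt(pi * a)
  sqrt(pi * 0.0001282) = 0.020069
  sigma = 1.003 / 0.020069 = 49.98 MPa

49.98 MPa


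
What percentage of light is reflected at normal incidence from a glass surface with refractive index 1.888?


Fresnel reflectance at normal incidence:
  R = ((n - 1)/(n + 1))^2
  (n - 1)/(n + 1) = (1.888 - 1)/(1.888 + 1) = 0.307479
  R = 0.307479^2 = 0.0945433
  R(%) = 0.0945433 * 100 = 9.454%

9.454%


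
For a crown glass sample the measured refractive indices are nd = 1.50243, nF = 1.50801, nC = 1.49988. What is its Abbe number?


Abbe number formula: Vd = (nd - 1) / (nF - nC)
  nd - 1 = 1.50243 - 1 = 0.50243
  nF - nC = 1.50801 - 1.49988 = 0.00813
  Vd = 0.50243 / 0.00813 = 61.8

61.8


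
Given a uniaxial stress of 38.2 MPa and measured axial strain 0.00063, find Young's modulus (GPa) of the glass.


Young's modulus: E = stress / strain
  E = 38.2 MPa / 0.00063 = 60634.92 MPa
Convert to GPa: 60634.92 / 1000 = 60.63 GPa

60.63 GPa


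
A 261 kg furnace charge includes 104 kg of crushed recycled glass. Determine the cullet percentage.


Cullet ratio = (cullet mass / total batch mass) * 100
  Ratio = 104 / 261 * 100 = 39.85%

39.85%


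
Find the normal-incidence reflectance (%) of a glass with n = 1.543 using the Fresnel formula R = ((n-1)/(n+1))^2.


Fresnel reflectance at normal incidence:
  R = ((n - 1)/(n + 1))^2
  (n - 1)/(n + 1) = (1.543 - 1)/(1.543 + 1) = 0.213527
  R = 0.213527^2 = 0.0455938
  R(%) = 0.0455938 * 100 = 4.559%

4.559%


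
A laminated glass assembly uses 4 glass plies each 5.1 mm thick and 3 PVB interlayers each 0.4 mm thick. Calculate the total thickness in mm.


Total thickness = glass contribution + PVB contribution
  Glass: 4 * 5.1 = 20.4 mm
  PVB: 3 * 0.4 = 1.2 mm
  Total = 20.4 + 1.2 = 21.6 mm

21.6 mm


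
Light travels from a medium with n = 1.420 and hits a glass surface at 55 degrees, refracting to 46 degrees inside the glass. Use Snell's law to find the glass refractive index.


Apply Snell's law: n1 * sin(theta1) = n2 * sin(theta2)
  n2 = n1 * sin(theta1) / sin(theta2)
  sin(55) = 0.819152
  sin(46) = 0.71934
  n2 = 1.420 * 0.819152 / 0.71934 = 1.617

1.617


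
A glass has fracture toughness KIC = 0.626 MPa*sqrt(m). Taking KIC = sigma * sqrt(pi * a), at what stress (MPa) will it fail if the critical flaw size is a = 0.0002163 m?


Rearrange KIC = sigma * sqrt(pi * a):
  sigma = KIC / sqrt(pi * a)
  sqrt(pi * 0.0002163) = 0.026068
  sigma = 0.626 / 0.026068 = 24.01 MPa

24.01 MPa


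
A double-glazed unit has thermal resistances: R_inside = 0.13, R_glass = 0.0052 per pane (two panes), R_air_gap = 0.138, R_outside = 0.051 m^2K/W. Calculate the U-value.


Total thermal resistance (series):
  R_total = R_in + R_glass + R_air + R_glass + R_out
  R_total = 0.13 + 0.0052 + 0.138 + 0.0052 + 0.051 = 0.3294 m^2K/W
U-value = 1 / R_total = 1 / 0.3294 = 3.036 W/m^2K

3.036 W/m^2K


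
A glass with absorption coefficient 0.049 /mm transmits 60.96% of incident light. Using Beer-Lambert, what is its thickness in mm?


Rearrange T = exp(-alpha * thickness):
  thickness = -ln(T) / alpha
  T = 60.96/100 = 0.6096
  ln(T) = -0.49495
  -ln(T) = 0.49495
  thickness = 0.49495 / 0.049 = 10.1 mm

10.1 mm


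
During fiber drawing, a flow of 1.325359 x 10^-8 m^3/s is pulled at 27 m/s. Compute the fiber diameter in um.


Cross-sectional area from continuity:
  A = Q / v = 1.325359 x 10^-8 / 27 = 4.908737 x 10^-10 m^2
Diameter from circular cross-section:
  d = sqrt(4A / pi) * 10^6 (m -> um)
  d = sqrt(4 * 4.908737 x 10^-10 / pi) * 10^6 = 25.0 um

25.0 um


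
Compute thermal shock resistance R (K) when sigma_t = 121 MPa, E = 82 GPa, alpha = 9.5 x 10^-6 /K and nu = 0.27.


Thermal shock resistance: R = sigma * (1 - nu) / (E * alpha)
  Numerator = 121 * (1 - 0.27) = 88.33
  Denominator = 82 * 1000 * (9.5 x 10^-6) = 0.779
  R = 88.33 / 0.779 = 113.4 K

113.4 K


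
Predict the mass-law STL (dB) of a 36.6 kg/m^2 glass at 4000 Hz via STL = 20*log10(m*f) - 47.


Mass law: STL = 20 * log10(m * f) - 47
  m * f = 36.6 * 4000 = 146400
  log10(146400) = 5.16554
  STL = 20 * 5.16554 - 47 = 103.3108 - 47 = 56.3 dB

56.3 dB


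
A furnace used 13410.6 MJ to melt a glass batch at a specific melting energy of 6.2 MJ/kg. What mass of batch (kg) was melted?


Rearrange E = m * s for m:
  m = E / s
  m = 13410.6 / 6.2 = 2163.0 kg

2163.0 kg


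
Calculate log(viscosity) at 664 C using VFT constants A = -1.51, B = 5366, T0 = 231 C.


VFT equation: log(eta) = A + B / (T - T0)
  T - T0 = 664 - 231 = 433
  B / (T - T0) = 5366 / 433 = 12.393
  log(eta) = -1.51 + 12.393 = 10.883

10.883


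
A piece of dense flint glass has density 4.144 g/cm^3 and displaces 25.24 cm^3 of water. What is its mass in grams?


Rearrange rho = m / V:
  m = rho * V
  m = 4.144 * 25.24 = 104.595 g

104.595 g


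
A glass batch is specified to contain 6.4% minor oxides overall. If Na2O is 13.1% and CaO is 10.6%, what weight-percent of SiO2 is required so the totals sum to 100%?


Known pieces sum to 100%:
  SiO2 = 100 - (others + Na2O + CaO)
  SiO2 = 100 - (6.4 + 13.1 + 10.6) = 69.9%

69.9%


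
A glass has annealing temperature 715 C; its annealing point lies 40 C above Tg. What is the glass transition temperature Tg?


Rearrange T_anneal = Tg + offset for Tg:
  Tg = T_anneal - offset = 715 - 40 = 675 C

675 C


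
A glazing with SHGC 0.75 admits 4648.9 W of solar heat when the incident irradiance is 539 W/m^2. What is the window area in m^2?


Rearrange Q = Area * SHGC * Irradiance:
  Area = Q / (SHGC * Irradiance)
  Area = 4648.9 / (0.75 * 539) = 11.5 m^2

11.5 m^2


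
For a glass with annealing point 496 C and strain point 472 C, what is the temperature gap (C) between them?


Gap = T_anneal - T_strain:
  gap = 496 - 472 = 24 C

24 C


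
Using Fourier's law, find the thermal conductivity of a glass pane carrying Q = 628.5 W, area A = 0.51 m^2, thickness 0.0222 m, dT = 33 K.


Fourier's law rearranged: k = Q * t / (A * dT)
  Numerator = 628.5 * 0.0222 = 13.9527
  Denominator = 0.51 * 33 = 16.83
  k = 13.9527 / 16.83 = 0.829 W/mK

0.829 W/mK


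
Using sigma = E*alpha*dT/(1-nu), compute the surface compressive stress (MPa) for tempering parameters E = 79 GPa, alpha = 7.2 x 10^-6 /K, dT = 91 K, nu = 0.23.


Tempering stress: sigma = E * alpha * dT / (1 - nu)
  E (MPa) = 79 * 1000 = 79000
  Numerator = 79000 * (7.2 x 10^-6) * 91 = 51.7608
  Denominator = 1 - 0.23 = 0.77
  sigma = 51.7608 / 0.77 = 67.2 MPa

67.2 MPa


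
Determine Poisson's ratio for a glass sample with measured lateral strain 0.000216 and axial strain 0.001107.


Poisson's ratio: nu = lateral strain / axial strain
  nu = 0.000216 / 0.001107 = 0.1951

0.1951


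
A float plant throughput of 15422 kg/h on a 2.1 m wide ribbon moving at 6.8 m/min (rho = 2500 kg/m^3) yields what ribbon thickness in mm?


Ribbon cross-section from mass balance:
  Volume rate = throughput / density = 15422 / 2500 = 6.1688 m^3/h
  thickness = volume rate / (speed * 60 * width), i.e.
  thickness = throughput / (60 * speed * width * density) * 1000
  thickness = 15422 / (60 * 6.8 * 2.1 * 2500) * 1000 = 7.2 mm

7.2 mm


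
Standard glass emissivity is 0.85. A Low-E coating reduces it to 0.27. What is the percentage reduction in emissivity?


Percentage reduction = (1 - coated/uncoated) * 100
  Ratio = 0.27 / 0.85 = 0.3176
  Reduction = (1 - 0.3176) * 100 = 68.2%

68.2%


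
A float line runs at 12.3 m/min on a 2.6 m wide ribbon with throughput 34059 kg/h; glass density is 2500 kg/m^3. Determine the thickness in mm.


Ribbon cross-section from mass balance:
  Volume rate = throughput / density = 34059 / 2500 = 13.6236 m^3/h
  thickness = volume rate / (speed * 60 * width), i.e.
  thickness = throughput / (60 * speed * width * density) * 1000
  thickness = 34059 / (60 * 12.3 * 2.6 * 2500) * 1000 = 7.1 mm

7.1 mm


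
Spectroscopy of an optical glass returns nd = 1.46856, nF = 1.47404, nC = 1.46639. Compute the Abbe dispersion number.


Abbe number formula: Vd = (nd - 1) / (nF - nC)
  nd - 1 = 1.46856 - 1 = 0.46856
  nF - nC = 1.47404 - 1.46639 = 0.00765
  Vd = 0.46856 / 0.00765 = 61.25

61.25


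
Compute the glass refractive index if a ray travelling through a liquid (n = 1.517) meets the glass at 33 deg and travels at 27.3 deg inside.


Apply Snell's law: n1 * sin(theta1) = n2 * sin(theta2)
  n2 = n1 * sin(theta1) / sin(theta2)
  sin(33) = 0.544639
  sin(27.3) = 0.45865
  n2 = 1.517 * 0.544639 / 0.45865 = 1.8014

1.8014


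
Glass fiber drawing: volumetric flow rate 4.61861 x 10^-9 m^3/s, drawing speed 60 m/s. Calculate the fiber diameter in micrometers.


Cross-sectional area from continuity:
  A = Q / v = 4.61861 x 10^-9 / 60 = 7.697683 x 10^-11 m^2
Diameter from circular cross-section:
  d = sqrt(4A / pi) * 10^6 (m -> um)
  d = sqrt(4 * 7.697683 x 10^-11 / pi) * 10^6 = 9.9 um

9.9 um


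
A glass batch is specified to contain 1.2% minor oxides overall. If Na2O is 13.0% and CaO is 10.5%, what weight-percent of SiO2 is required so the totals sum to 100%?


Known pieces sum to 100%:
  SiO2 = 100 - (others + Na2O + CaO)
  SiO2 = 100 - (1.2 + 13.0 + 10.5) = 75.3%

75.3%


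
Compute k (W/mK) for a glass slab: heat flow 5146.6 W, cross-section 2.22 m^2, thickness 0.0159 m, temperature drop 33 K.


Fourier's law rearranged: k = Q * t / (A * dT)
  Numerator = 5146.6 * 0.0159 = 81.83094
  Denominator = 2.22 * 33 = 73.26
  k = 81.83094 / 73.26 = 1.117 W/mK

1.117 W/mK


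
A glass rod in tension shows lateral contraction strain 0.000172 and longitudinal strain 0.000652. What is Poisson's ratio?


Poisson's ratio: nu = lateral strain / axial strain
  nu = 0.000172 / 0.000652 = 0.2638

0.2638


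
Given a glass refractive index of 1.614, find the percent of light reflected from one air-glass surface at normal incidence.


Fresnel reflectance at normal incidence:
  R = ((n - 1)/(n + 1))^2
  (n - 1)/(n + 1) = (1.614 - 1)/(1.614 + 1) = 0.234889
  R = 0.234889^2 = 0.0551728
  R(%) = 0.0551728 * 100 = 5.517%

5.517%


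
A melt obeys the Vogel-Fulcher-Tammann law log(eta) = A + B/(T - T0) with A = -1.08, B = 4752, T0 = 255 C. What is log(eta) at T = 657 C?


VFT equation: log(eta) = A + B / (T - T0)
  T - T0 = 657 - 255 = 402
  B / (T - T0) = 4752 / 402 = 11.821
  log(eta) = -1.08 + 11.821 = 10.741

10.741


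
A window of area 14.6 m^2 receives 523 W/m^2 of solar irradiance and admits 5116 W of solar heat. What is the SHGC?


Rearrange Q = Area * SHGC * Irradiance:
  SHGC = Q / (Area * Irradiance)
  SHGC = 5116 / (14.6 * 523) = 0.67

0.67


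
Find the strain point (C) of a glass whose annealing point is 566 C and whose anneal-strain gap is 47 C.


Strain point = annealing point - difference:
  T_strain = 566 - 47 = 519 C

519 C


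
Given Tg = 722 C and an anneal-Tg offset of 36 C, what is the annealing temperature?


The annealing temperature is Tg plus the offset:
  T_anneal = 722 + 36 = 758 C

758 C


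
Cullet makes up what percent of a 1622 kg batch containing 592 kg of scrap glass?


Cullet ratio = (cullet mass / total batch mass) * 100
  Ratio = 592 / 1622 * 100 = 36.5%

36.5%


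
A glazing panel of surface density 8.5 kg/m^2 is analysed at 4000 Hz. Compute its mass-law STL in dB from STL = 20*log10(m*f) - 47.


Mass law: STL = 20 * log10(m * f) - 47
  m * f = 8.5 * 4000 = 34000
  log10(34000) = 4.53148
  STL = 20 * 4.53148 - 47 = 90.6296 - 47 = 43.6 dB

43.6 dB


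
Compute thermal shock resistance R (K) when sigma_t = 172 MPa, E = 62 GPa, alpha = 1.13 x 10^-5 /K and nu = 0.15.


Thermal shock resistance: R = sigma * (1 - nu) / (E * alpha)
  Numerator = 172 * (1 - 0.15) = 146.2
  Denominator = 62 * 1000 * (1.13 x 10^-5) = 0.7006
  R = 146.2 / 0.7006 = 208.7 K

208.7 K


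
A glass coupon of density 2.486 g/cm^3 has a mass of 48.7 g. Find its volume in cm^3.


Rearrange rho = m / V:
  V = m / rho
  V = 48.7 / 2.486 = 19.59 cm^3

19.59 cm^3


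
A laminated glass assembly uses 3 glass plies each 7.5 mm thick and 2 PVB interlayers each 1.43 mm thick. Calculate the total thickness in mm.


Total thickness = glass contribution + PVB contribution
  Glass: 3 * 7.5 = 22.5 mm
  PVB: 2 * 1.43 = 2.86 mm
  Total = 22.5 + 2.86 = 25.36 mm

25.36 mm


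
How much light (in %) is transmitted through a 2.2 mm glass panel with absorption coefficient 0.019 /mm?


Beer-Lambert law: T = exp(-alpha * thickness)
  exponent = -0.019 * 2.2 = -0.0418
  T = exp(-0.0418) = 0.9591
  Percentage = 0.9591 * 100 = 95.91%

95.91%


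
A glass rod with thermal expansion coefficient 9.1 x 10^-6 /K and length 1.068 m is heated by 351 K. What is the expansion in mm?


Thermal expansion formula: dL = alpha * L0 * dT
  dL = (9.1 x 10^-6) * 1.068 * 351 = 0.0034113 m
Convert to mm: 0.0034113 * 1000 = 3.4113 mm

3.4113 mm


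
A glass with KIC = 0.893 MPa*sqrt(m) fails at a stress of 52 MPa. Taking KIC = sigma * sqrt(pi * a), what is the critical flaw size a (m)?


Rearrange KIC = sigma * sqrt(pi * a):
  sqrt(pi * a) = KIC / sigma
  sqrt(pi * a) = 0.893 / 52 = 0.017173
  a = (KIC / sigma)^2 / pi
  a = 0.017173^2 / pi = 0.0000939 m

0.0000939 m


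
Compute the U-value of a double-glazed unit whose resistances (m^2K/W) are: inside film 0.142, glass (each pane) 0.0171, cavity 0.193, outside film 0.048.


Total thermal resistance (series):
  R_total = R_in + R_glass + R_air + R_glass + R_out
  R_total = 0.142 + 0.0171 + 0.193 + 0.0171 + 0.048 = 0.4172 m^2K/W
U-value = 1 / R_total = 1 / 0.4172 = 2.397 W/m^2K

2.397 W/m^2K


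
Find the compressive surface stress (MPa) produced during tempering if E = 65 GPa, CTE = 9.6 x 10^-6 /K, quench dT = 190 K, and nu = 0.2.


Tempering stress: sigma = E * alpha * dT / (1 - nu)
  E (MPa) = 65 * 1000 = 65000
  Numerator = 65000 * (9.6 x 10^-6) * 190 = 118.56
  Denominator = 1 - 0.2 = 0.8
  sigma = 118.56 / 0.8 = 148.2 MPa

148.2 MPa


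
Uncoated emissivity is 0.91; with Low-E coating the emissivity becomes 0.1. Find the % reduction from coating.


Percentage reduction = (1 - coated/uncoated) * 100
  Ratio = 0.1 / 0.91 = 0.1099
  Reduction = (1 - 0.1099) * 100 = 89.0%

89.0%


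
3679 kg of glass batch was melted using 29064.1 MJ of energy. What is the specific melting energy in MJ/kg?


Rearrange E = m * s for s:
  s = E / m
  s = 29064.1 / 3679 = 7.9 MJ/kg

7.9 MJ/kg


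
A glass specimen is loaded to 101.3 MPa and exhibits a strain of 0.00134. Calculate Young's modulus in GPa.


Young's modulus: E = stress / strain
  E = 101.3 MPa / 0.00134 = 75597.01 MPa
Convert to GPa: 75597.01 / 1000 = 75.6 GPa

75.6 GPa


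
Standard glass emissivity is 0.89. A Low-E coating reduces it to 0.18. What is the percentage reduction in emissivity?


Percentage reduction = (1 - coated/uncoated) * 100
  Ratio = 0.18 / 0.89 = 0.2022
  Reduction = (1 - 0.2022) * 100 = 79.8%

79.8%


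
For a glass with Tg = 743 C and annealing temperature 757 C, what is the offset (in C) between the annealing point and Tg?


Offset = T_anneal - Tg:
  offset = 757 - 743 = 14 C

14 C


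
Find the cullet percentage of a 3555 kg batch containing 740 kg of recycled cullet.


Cullet ratio = (cullet mass / total batch mass) * 100
  Ratio = 740 / 3555 * 100 = 20.82%

20.82%


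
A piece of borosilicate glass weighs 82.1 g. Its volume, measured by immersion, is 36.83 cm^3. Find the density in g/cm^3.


Use the definition of density:
  rho = mass / volume
  rho = 82.1 / 36.83 = 2.229 g/cm^3

2.229 g/cm^3


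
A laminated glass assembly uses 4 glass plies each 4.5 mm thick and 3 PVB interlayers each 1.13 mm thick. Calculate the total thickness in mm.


Total thickness = glass contribution + PVB contribution
  Glass: 4 * 4.5 = 18.0 mm
  PVB: 3 * 1.13 = 3.39 mm
  Total = 18.0 + 3.39 = 21.39 mm

21.39 mm


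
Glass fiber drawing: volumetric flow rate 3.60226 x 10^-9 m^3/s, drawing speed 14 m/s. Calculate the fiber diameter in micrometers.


Cross-sectional area from continuity:
  A = Q / v = 3.60226 x 10^-9 / 14 = 2.573043 x 10^-10 m^2
Diameter from circular cross-section:
  d = sqrt(4A / pi) * 10^6 (m -> um)
  d = sqrt(4 * 2.573043 x 10^-10 / pi) * 10^6 = 18.1 um

18.1 um


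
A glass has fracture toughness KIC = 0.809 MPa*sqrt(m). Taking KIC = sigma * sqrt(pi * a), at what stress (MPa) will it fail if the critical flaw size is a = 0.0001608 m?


Rearrange KIC = sigma * sqrt(pi * a):
  sigma = KIC / sqrt(pi * a)
  sqrt(pi * 0.0001608) = 0.022476
  sigma = 0.809 / 0.022476 = 35.99 MPa

35.99 MPa


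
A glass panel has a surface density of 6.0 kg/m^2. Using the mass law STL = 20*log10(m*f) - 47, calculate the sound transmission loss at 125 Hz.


Mass law: STL = 20 * log10(m * f) - 47
  m * f = 6.0 * 125 = 750
  log10(750) = 2.87506
  STL = 20 * 2.87506 - 47 = 57.5012 - 47 = 10.5 dB

10.5 dB


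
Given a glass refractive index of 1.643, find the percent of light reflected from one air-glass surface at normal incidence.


Fresnel reflectance at normal incidence:
  R = ((n - 1)/(n + 1))^2
  (n - 1)/(n + 1) = (1.643 - 1)/(1.643 + 1) = 0.243284
  R = 0.243284^2 = 0.0591871
  R(%) = 0.0591871 * 100 = 5.919%

5.919%


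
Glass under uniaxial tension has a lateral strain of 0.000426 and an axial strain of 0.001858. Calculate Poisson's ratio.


Poisson's ratio: nu = lateral strain / axial strain
  nu = 0.000426 / 0.001858 = 0.2293

0.2293


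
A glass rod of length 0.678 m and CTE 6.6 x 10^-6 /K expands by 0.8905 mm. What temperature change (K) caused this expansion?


Rearrange dL = alpha * L0 * dT for dT:
  dT = dL / (alpha * L0)
  dL (m) = 0.8905 / 1000 = 0.0008905
  dT = 0.0008905 / ((6.6 x 10^-6) * 0.678) = 199.0 K

199.0 K


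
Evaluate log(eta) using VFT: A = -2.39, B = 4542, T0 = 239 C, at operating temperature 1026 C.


VFT equation: log(eta) = A + B / (T - T0)
  T - T0 = 1026 - 239 = 787
  B / (T - T0) = 4542 / 787 = 5.771
  log(eta) = -2.39 + 5.771 = 3.381

3.381


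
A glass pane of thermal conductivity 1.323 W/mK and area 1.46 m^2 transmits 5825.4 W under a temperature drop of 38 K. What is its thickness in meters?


Fourier's law: t = k * A * dT / Q
  t = 1.323 * 1.46 * 38 / 5825.4
  t = 73.40004 / 5825.4 = 0.0126 m

0.0126 m


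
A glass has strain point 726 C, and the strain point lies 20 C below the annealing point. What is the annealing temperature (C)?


T_anneal = T_strain + gap:
  T_anneal = 726 + 20 = 746 C

746 C


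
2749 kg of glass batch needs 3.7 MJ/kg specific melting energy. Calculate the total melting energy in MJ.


Total energy = mass * specific energy
  E = 2749 * 3.7 = 10171.3 MJ

10171.3 MJ


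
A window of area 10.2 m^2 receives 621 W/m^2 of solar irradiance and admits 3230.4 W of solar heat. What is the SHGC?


Rearrange Q = Area * SHGC * Irradiance:
  SHGC = Q / (Area * Irradiance)
  SHGC = 3230.4 / (10.2 * 621) = 0.51

0.51


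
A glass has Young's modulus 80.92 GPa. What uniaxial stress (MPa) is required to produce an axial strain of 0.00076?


Rearrange E = sigma / epsilon:
  sigma = E * epsilon
  E (MPa) = 80.92 * 1000 = 80920
  sigma = 80920 * 0.00076 = 61.5 MPa

61.5 MPa


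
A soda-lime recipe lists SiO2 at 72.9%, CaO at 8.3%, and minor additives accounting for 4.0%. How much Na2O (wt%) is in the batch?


Pieces sum to 100%:
  Na2O = 100 - (SiO2 + CaO + others)
  Na2O = 100 - (72.9 + 8.3 + 4.0) = 14.8%

14.8%


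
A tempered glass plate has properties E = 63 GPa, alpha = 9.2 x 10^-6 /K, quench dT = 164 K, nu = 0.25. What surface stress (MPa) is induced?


Tempering stress: sigma = E * alpha * dT / (1 - nu)
  E (MPa) = 63 * 1000 = 63000
  Numerator = 63000 * (9.2 x 10^-6) * 164 = 95.0544
  Denominator = 1 - 0.25 = 0.75
  sigma = 95.0544 / 0.75 = 126.7 MPa

126.7 MPa


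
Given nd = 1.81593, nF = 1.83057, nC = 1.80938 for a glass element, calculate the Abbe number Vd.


Abbe number formula: Vd = (nd - 1) / (nF - nC)
  nd - 1 = 1.81593 - 1 = 0.81593
  nF - nC = 1.83057 - 1.80938 = 0.02119
  Vd = 0.81593 / 0.02119 = 38.51

38.51


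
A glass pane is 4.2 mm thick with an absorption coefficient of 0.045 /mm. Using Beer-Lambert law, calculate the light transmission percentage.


Beer-Lambert law: T = exp(-alpha * thickness)
  exponent = -0.045 * 4.2 = -0.189
  T = exp(-0.189) = 0.8278
  Percentage = 0.8278 * 100 = 82.78%

82.78%


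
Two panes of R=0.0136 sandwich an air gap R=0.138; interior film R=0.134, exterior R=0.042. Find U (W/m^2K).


Total thermal resistance (series):
  R_total = R_in + R_glass + R_air + R_glass + R_out
  R_total = 0.134 + 0.0136 + 0.138 + 0.0136 + 0.042 = 0.3412 m^2K/W
U-value = 1 / R_total = 1 / 0.3412 = 2.931 W/m^2K

2.931 W/m^2K


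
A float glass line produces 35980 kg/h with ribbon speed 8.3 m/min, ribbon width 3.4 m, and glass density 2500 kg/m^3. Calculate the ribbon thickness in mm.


Ribbon cross-section from mass balance:
  Volume rate = throughput / density = 35980 / 2500 = 14.392 m^3/h
  thickness = volume rate / (speed * 60 * width), i.e.
  thickness = throughput / (60 * speed * width * density) * 1000
  thickness = 35980 / (60 * 8.3 * 3.4 * 2500) * 1000 = 8.5 mm

8.5 mm


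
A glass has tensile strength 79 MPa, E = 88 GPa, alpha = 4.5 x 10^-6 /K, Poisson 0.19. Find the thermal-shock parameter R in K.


Thermal shock resistance: R = sigma * (1 - nu) / (E * alpha)
  Numerator = 79 * (1 - 0.19) = 63.99
  Denominator = 88 * 1000 * (4.5 x 10^-6) = 0.396
  R = 63.99 / 0.396 = 161.6 K

161.6 K


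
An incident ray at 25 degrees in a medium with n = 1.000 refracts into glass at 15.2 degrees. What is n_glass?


Apply Snell's law: n1 * sin(theta1) = n2 * sin(theta2)
  n2 = n1 * sin(theta1) / sin(theta2)
  sin(25) = 0.422618
  sin(15.2) = 0.262189
  n2 = 1.000 * 0.422618 / 0.262189 = 1.6119

1.6119


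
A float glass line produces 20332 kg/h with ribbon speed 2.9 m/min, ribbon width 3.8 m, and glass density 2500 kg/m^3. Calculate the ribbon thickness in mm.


Ribbon cross-section from mass balance:
  Volume rate = throughput / density = 20332 / 2500 = 8.1328 m^3/h
  thickness = volume rate / (speed * 60 * width), i.e.
  thickness = throughput / (60 * speed * width * density) * 1000
  thickness = 20332 / (60 * 2.9 * 3.8 * 2500) * 1000 = 12.3 mm

12.3 mm


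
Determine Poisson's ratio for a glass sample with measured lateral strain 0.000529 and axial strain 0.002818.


Poisson's ratio: nu = lateral strain / axial strain
  nu = 0.000529 / 0.002818 = 0.1877

0.1877


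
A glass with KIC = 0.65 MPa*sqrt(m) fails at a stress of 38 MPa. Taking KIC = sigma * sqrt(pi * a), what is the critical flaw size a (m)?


Rearrange KIC = sigma * sqrt(pi * a):
  sqrt(pi * a) = KIC / sigma
  sqrt(pi * a) = 0.65 / 38 = 0.017105
  a = (KIC / sigma)^2 / pi
  a = 0.017105^2 / pi = 0.0000931 m

0.0000931 m


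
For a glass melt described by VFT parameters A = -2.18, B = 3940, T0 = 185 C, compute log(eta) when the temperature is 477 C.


VFT equation: log(eta) = A + B / (T - T0)
  T - T0 = 477 - 185 = 292
  B / (T - T0) = 3940 / 292 = 13.493
  log(eta) = -2.18 + 13.493 = 11.313

11.313


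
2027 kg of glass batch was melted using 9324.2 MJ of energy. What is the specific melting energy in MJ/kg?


Rearrange E = m * s for s:
  s = E / m
  s = 9324.2 / 2027 = 4.6 MJ/kg

4.6 MJ/kg


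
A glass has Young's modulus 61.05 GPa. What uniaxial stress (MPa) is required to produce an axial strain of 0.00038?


Rearrange E = sigma / epsilon:
  sigma = E * epsilon
  E (MPa) = 61.05 * 1000 = 61050
  sigma = 61050 * 0.00038 = 23.2 MPa

23.2 MPa


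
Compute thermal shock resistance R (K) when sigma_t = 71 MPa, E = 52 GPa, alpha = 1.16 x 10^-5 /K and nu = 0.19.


Thermal shock resistance: R = sigma * (1 - nu) / (E * alpha)
  Numerator = 71 * (1 - 0.19) = 57.51
  Denominator = 52 * 1000 * (1.16 x 10^-5) = 0.6032
  R = 57.51 / 0.6032 = 95.3 K

95.3 K


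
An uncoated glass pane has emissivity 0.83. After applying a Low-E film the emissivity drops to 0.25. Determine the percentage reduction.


Percentage reduction = (1 - coated/uncoated) * 100
  Ratio = 0.25 / 0.83 = 0.3012
  Reduction = (1 - 0.3012) * 100 = 69.9%

69.9%


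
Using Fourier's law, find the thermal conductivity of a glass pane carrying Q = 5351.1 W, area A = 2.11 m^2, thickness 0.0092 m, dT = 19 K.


Fourier's law rearranged: k = Q * t / (A * dT)
  Numerator = 5351.1 * 0.0092 = 49.23012
  Denominator = 2.11 * 19 = 40.09
  k = 49.23012 / 40.09 = 1.228 W/mK

1.228 W/mK


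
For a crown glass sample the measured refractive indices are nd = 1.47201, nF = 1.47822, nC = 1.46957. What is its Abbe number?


Abbe number formula: Vd = (nd - 1) / (nF - nC)
  nd - 1 = 1.47201 - 1 = 0.47201
  nF - nC = 1.47822 - 1.46957 = 0.00865
  Vd = 0.47201 / 0.00865 = 54.57

54.57


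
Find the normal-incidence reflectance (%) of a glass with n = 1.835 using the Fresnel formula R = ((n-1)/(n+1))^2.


Fresnel reflectance at normal incidence:
  R = ((n - 1)/(n + 1))^2
  (n - 1)/(n + 1) = (1.835 - 1)/(1.835 + 1) = 0.294533
  R = 0.294533^2 = 0.0867497
  R(%) = 0.0867497 * 100 = 8.675%

8.675%


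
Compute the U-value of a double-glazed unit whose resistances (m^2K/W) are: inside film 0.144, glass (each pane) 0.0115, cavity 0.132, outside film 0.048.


Total thermal resistance (series):
  R_total = R_in + R_glass + R_air + R_glass + R_out
  R_total = 0.144 + 0.0115 + 0.132 + 0.0115 + 0.048 = 0.347 m^2K/W
U-value = 1 / R_total = 1 / 0.347 = 2.882 W/m^2K

2.882 W/m^2K


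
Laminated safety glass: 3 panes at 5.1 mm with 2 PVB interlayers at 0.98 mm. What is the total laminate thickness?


Total thickness = glass contribution + PVB contribution
  Glass: 3 * 5.1 = 15.3 mm
  PVB: 2 * 0.98 = 1.96 mm
  Total = 15.3 + 1.96 = 17.26 mm

17.26 mm


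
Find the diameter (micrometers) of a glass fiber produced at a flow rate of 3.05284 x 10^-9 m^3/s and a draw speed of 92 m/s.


Cross-sectional area from continuity:
  A = Q / v = 3.05284 x 10^-9 / 92 = 3.318304 x 10^-11 m^2
Diameter from circular cross-section:
  d = sqrt(4A / pi) * 10^6 (m -> um)
  d = sqrt(4 * 3.318304 x 10^-11 / pi) * 10^6 = 6.5 um

6.5 um


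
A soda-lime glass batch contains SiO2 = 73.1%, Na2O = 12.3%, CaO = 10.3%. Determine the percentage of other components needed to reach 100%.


Sum the three major oxides:
  SiO2 + Na2O + CaO = 73.1 + 12.3 + 10.3 = 95.7%
Subtract from 100%:
  Others = 100 - 95.7 = 4.3%

4.3%


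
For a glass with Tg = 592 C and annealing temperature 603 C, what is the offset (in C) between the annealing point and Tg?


Offset = T_anneal - Tg:
  offset = 603 - 592 = 11 C

11 C


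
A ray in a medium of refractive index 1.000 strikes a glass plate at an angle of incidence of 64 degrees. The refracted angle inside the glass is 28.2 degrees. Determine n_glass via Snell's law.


Apply Snell's law: n1 * sin(theta1) = n2 * sin(theta2)
  n2 = n1 * sin(theta1) / sin(theta2)
  sin(64) = 0.898794
  sin(28.2) = 0.472551
  n2 = 1.000 * 0.898794 / 0.472551 = 1.902

1.902


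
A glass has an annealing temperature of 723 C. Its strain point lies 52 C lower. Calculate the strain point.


Strain point = annealing point - difference:
  T_strain = 723 - 52 = 671 C

671 C


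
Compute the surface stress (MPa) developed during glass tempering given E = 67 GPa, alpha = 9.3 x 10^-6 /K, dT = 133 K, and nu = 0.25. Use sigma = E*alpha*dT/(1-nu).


Tempering stress: sigma = E * alpha * dT / (1 - nu)
  E (MPa) = 67 * 1000 = 67000
  Numerator = 67000 * (9.3 x 10^-6) * 133 = 82.8723
  Denominator = 1 - 0.25 = 0.75
  sigma = 82.8723 / 0.75 = 110.5 MPa

110.5 MPa


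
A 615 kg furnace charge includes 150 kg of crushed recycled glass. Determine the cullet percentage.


Cullet ratio = (cullet mass / total batch mass) * 100
  Ratio = 150 / 615 * 100 = 24.39%

24.39%


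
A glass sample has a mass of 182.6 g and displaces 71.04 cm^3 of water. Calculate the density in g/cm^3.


Use the definition of density:
  rho = mass / volume
  rho = 182.6 / 71.04 = 2.57 g/cm^3

2.57 g/cm^3


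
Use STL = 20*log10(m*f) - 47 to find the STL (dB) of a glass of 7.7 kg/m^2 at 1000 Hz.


Mass law: STL = 20 * log10(m * f) - 47
  m * f = 7.7 * 1000 = 7700
  log10(7700) = 3.88649
  STL = 20 * 3.88649 - 47 = 77.7298 - 47 = 30.7 dB

30.7 dB


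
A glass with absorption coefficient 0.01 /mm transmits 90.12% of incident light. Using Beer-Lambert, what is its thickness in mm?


Rearrange T = exp(-alpha * thickness):
  thickness = -ln(T) / alpha
  T = 90.12/100 = 0.9012
  ln(T) = -0.10403
  -ln(T) = 0.10403
  thickness = 0.10403 / 0.01 = 10.4 mm

10.4 mm


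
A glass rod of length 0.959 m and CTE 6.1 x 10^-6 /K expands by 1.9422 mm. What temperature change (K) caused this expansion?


Rearrange dL = alpha * L0 * dT for dT:
  dT = dL / (alpha * L0)
  dL (m) = 1.9422 / 1000 = 0.0019422
  dT = 0.0019422 / ((6.1 x 10^-6) * 0.959) = 332.0 K

332.0 K


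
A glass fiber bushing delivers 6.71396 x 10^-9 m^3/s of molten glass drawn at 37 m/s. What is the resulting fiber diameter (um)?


Cross-sectional area from continuity:
  A = Q / v = 6.71396 x 10^-9 / 37 = 1.814584 x 10^-10 m^2
Diameter from circular cross-section:
  d = sqrt(4A / pi) * 10^6 (m -> um)
  d = sqrt(4 * 1.814584 x 10^-10 / pi) * 10^6 = 15.2 um

15.2 um


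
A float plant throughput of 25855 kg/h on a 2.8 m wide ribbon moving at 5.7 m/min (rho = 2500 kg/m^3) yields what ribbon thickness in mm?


Ribbon cross-section from mass balance:
  Volume rate = throughput / density = 25855 / 2500 = 10.342 m^3/h
  thickness = volume rate / (speed * 60 * width), i.e.
  thickness = throughput / (60 * speed * width * density) * 1000
  thickness = 25855 / (60 * 5.7 * 2.8 * 2500) * 1000 = 10.8 mm

10.8 mm


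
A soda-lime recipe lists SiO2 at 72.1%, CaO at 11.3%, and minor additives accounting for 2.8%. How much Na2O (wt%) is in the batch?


Pieces sum to 100%:
  Na2O = 100 - (SiO2 + CaO + others)
  Na2O = 100 - (72.1 + 11.3 + 2.8) = 13.8%

13.8%


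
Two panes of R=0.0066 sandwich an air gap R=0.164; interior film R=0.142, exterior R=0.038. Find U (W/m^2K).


Total thermal resistance (series):
  R_total = R_in + R_glass + R_air + R_glass + R_out
  R_total = 0.142 + 0.0066 + 0.164 + 0.0066 + 0.038 = 0.3572 m^2K/W
U-value = 1 / R_total = 1 / 0.3572 = 2.8 W/m^2K

2.8 W/m^2K


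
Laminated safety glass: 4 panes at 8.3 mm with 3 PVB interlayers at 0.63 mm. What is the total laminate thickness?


Total thickness = glass contribution + PVB contribution
  Glass: 4 * 8.3 = 33.2 mm
  PVB: 3 * 0.63 = 1.89 mm
  Total = 33.2 + 1.89 = 35.09 mm

35.09 mm


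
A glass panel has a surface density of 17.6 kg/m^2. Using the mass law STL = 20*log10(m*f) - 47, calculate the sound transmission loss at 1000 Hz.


Mass law: STL = 20 * log10(m * f) - 47
  m * f = 17.6 * 1000 = 17600
  log10(17600) = 4.24551
  STL = 20 * 4.24551 - 47 = 84.9102 - 47 = 37.9 dB

37.9 dB


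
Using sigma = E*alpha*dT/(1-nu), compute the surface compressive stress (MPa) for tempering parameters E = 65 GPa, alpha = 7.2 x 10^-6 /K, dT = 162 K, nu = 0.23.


Tempering stress: sigma = E * alpha * dT / (1 - nu)
  E (MPa) = 65 * 1000 = 65000
  Numerator = 65000 * (7.2 x 10^-6) * 162 = 75.816
  Denominator = 1 - 0.23 = 0.77
  sigma = 75.816 / 0.77 = 98.5 MPa

98.5 MPa


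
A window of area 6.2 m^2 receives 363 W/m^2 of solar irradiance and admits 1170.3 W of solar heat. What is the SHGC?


Rearrange Q = Area * SHGC * Irradiance:
  SHGC = Q / (Area * Irradiance)
  SHGC = 1170.3 / (6.2 * 363) = 0.52

0.52


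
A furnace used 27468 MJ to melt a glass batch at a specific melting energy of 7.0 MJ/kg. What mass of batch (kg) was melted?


Rearrange E = m * s for m:
  m = E / s
  m = 27468 / 7.0 = 3924.0 kg

3924.0 kg


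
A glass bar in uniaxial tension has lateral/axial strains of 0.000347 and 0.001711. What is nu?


Poisson's ratio: nu = lateral strain / axial strain
  nu = 0.000347 / 0.001711 = 0.2028

0.2028


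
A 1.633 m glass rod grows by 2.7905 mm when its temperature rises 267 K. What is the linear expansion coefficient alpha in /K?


Rearrange dL = alpha * L0 * dT for alpha:
  alpha = dL / (L0 * dT)
  alpha = (2.7905 / 1000) / (1.633 * 267) = 0.0000064 /K = 6.4 x 10^-6 /K

6.4 x 10^-6 /K


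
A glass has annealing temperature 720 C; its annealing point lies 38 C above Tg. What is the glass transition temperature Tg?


Rearrange T_anneal = Tg + offset for Tg:
  Tg = T_anneal - offset = 720 - 38 = 682 C

682 C


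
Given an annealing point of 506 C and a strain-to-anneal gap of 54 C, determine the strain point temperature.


Strain point = annealing point - difference:
  T_strain = 506 - 54 = 452 C

452 C


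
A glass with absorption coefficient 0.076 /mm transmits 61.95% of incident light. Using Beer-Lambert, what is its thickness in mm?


Rearrange T = exp(-alpha * thickness):
  thickness = -ln(T) / alpha
  T = 61.95/100 = 0.6195
  ln(T) = -0.47884
  -ln(T) = 0.47884
  thickness = 0.47884 / 0.076 = 6.3 mm

6.3 mm


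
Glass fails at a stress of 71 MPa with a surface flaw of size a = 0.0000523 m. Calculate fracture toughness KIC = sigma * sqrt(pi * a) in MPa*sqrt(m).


Fracture toughness: KIC = sigma * sqrt(pi * a)
  pi * a = pi * 0.0000523 = 0.000164305
  sqrt(pi * a) = 0.012818
  KIC = 71 * 0.012818 = 0.91 MPa*sqrt(m)

0.91 MPa*sqrt(m)


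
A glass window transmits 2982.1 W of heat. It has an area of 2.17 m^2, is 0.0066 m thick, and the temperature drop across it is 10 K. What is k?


Fourier's law rearranged: k = Q * t / (A * dT)
  Numerator = 2982.1 * 0.0066 = 19.68186
  Denominator = 2.17 * 10 = 21.7
  k = 19.68186 / 21.7 = 0.907 W/mK

0.907 W/mK


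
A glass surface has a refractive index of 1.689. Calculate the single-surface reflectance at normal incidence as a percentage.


Fresnel reflectance at normal incidence:
  R = ((n - 1)/(n + 1))^2
  (n - 1)/(n + 1) = (1.689 - 1)/(1.689 + 1) = 0.256229
  R = 0.256229^2 = 0.0656533
  R(%) = 0.0656533 * 100 = 6.565%

6.565%


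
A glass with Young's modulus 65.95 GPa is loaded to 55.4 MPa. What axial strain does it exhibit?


Rearrange E = sigma / epsilon:
  epsilon = sigma / E
  E (MPa) = 65.95 * 1000 = 65950
  epsilon = 55.4 / 65950 = 0.00084

0.00084


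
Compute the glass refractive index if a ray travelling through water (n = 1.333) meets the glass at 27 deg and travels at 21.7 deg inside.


Apply Snell's law: n1 * sin(theta1) = n2 * sin(theta2)
  n2 = n1 * sin(theta1) / sin(theta2)
  sin(27) = 0.45399
  sin(21.7) = 0.369747
  n2 = 1.333 * 0.45399 / 0.369747 = 1.6367

1.6367
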